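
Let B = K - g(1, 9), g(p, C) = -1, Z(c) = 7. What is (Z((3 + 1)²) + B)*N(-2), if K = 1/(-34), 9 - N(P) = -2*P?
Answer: 1355/34 ≈ 39.853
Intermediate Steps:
N(P) = 9 + 2*P (N(P) = 9 - (-2)*P = 9 + 2*P)
K = -1/34 ≈ -0.029412
B = 33/34 (B = -1/34 - 1*(-1) = -1/34 + 1 = 33/34 ≈ 0.97059)
(Z((3 + 1)²) + B)*N(-2) = (7 + 33/34)*(9 + 2*(-2)) = 271*(9 - 4)/34 = (271/34)*5 = 1355/34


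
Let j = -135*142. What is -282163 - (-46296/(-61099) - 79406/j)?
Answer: -165247091918902/585633915 ≈ -2.8217e+5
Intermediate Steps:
j = -19170
-282163 - (-46296/(-61099) - 79406/j) = -282163 - (-46296/(-61099) - 79406/(-19170)) = -282163 - (-46296*(-1/61099) - 79406*(-1/19170)) = -282163 - (46296/61099 + 39703/9585) = -282163 - 1*2869560757/585633915 = -282163 - 2869560757/585633915 = -165247091918902/585633915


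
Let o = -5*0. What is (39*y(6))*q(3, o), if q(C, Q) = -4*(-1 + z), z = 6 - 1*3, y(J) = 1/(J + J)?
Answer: -26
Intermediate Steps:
y(J) = 1/(2*J)
z = 3 (z = 6 - 3 = 3)
o = 0
q(C, Q) = -8 (q(C, Q) = -4*(-1 + 3) = -4*2 = -8)
(39*y(6))*q(3, o) = (39*((½)/6))*(-8) = (39*((½)*(⅙)))*(-8) = (39*(1/12))*(-8) = (13/4)*(-8) = -26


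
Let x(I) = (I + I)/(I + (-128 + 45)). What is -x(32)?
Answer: 64/51 ≈ 1.2549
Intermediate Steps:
x(I) = 2*I/(-83 + I) (x(I) = (2*I)/(I - 83) = (2*I)/(-83 + I) = 2*I/(-83 + I))
-x(32) = -2*32/(-83 + 32) = -2*32/(-51) = -2*32*(-1)/51 = -1*(-64/51) = 64/51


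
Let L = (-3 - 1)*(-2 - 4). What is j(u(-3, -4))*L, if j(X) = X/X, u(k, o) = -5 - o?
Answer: 24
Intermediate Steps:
L = 24 (L = -4*(-6) = 24)
j(X) = 1
j(u(-3, -4))*L = 1*24 = 24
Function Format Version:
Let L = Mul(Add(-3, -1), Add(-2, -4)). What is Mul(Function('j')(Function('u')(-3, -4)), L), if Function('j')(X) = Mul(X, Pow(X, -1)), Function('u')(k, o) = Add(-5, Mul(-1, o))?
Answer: 24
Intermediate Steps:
L = 24 (L = Mul(-4, -6) = 24)
Function('j')(X) = 1
Mul(Function('j')(Function('u')(-3, -4)), L) = Mul(1, 24) = 24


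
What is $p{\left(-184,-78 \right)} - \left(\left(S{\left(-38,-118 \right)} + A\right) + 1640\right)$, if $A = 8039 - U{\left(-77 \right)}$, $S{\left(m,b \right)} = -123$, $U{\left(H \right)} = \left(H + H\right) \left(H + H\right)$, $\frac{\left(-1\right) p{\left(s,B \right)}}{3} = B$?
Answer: $14394$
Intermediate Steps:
$p{\left(s,B \right)} = - 3 B$
$U{\left(H \right)} = 4 H^{2}$ ($U{\left(H \right)} = 2 H 2 H = 4 H^{2}$)
$A = -15677$ ($A = 8039 - 4 \left(-77\right)^{2} = 8039 - 4 \cdot 5929 = 8039 - 23716 = -15677$)
$p{\left(-184,-78 \right)} - \left(\left(S{\left(-38,-118 \right)} + A\right) + 1640\right) = \left(-3\right) \left(-78\right) - \left(\left(-123 - 15677\right) + 1640\right) = 234 - \left(-15800 + 1640\right) = 234 - -14160 = 234 + 14160 = 14394$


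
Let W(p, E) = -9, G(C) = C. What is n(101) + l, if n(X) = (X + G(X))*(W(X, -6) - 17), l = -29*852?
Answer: -29960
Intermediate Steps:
l = -24708
n(X) = -52*X (n(X) = (X + X)*(-9 - 17) = (2*X)*(-26) = -52*X)
n(101) + l = -52*101 - 24708 = -5252 - 24708 = -29960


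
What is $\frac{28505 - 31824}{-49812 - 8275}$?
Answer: $\frac{3319}{58087} \approx 0.057138$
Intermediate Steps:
$\frac{28505 - 31824}{-49812 - 8275} = \frac{28505 - 31824}{-58087} = \left(28505 - 31824\right) \left(- \frac{1}{58087}\right) = \left(-3319\right) \left(- \frac{1}{58087}\right) = \frac{3319}{58087}$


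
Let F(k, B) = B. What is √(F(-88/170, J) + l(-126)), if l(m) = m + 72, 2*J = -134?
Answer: 11*I ≈ 11.0*I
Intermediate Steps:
J = -67 (J = (½)*(-134) = -67)
l(m) = 72 + m
√(F(-88/170, J) + l(-126)) = √(-67 + (72 - 126)) = √(-67 - 54) = √(-121) = 11*I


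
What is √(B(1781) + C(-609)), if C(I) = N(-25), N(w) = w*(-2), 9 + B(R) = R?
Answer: √1822 ≈ 42.685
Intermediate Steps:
B(R) = -9 + R
N(w) = -2*w
C(I) = 50 (C(I) = -2*(-25) = 50)
√(B(1781) + C(-609)) = √((-9 + 1781) + 50) = √(1772 + 50) = √1822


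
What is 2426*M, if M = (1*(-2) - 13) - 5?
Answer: -48520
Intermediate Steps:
M = -20 (M = (-2 - 13) - 5 = -15 - 5 = -20)
2426*M = 2426*(-20) = -48520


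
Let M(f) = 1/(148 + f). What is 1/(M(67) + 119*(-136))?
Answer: -215/3479559 ≈ -6.1789e-5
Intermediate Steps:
1/(M(67) + 119*(-136)) = 1/(1/(148 + 67) + 119*(-136)) = 1/(1/215 - 16184) = 1/(-3479559/215) = -215/3479559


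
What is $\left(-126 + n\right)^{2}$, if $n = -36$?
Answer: $26244$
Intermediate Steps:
$\left(-126 + n\right)^{2} = \left(-126 - 36\right)^{2} = \left(-162\right)^{2} = 26244$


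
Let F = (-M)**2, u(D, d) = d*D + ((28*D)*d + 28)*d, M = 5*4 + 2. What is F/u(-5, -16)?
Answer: -121/9052 ≈ -0.013367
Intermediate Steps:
M = 22 (M = 20 + 2 = 22)
u(D, d) = D*d + d*(28 + 28*D*d) (u(D, d) = D*d + (28*D*d + 28)*d = D*d + (28 + 28*D*d)*d = D*d + d*(28 + 28*D*d))
F = 484 (F = (-1*22)**2 = (-22)**2 = 484)
F/u(-5, -16) = 484/((-16*(28 - 5 + 28*(-5)*(-16)))) = 484/((-16*(28 - 5 + 2240))) = 484/((-16*2263)) = 484/(-36208) = 484*(-1/36208) = -121/9052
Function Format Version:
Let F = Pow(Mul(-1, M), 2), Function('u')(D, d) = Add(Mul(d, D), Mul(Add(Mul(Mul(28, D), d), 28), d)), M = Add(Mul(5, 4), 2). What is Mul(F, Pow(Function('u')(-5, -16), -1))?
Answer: Rational(-121, 9052) ≈ -0.013367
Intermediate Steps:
M = 22 (M = Add(20, 2) = 22)
Function('u')(D, d) = Add(Mul(D, d), Mul(d, Add(28, Mul(28, D, d)))) (Function('u')(D, d) = Add(Mul(D, d), Mul(Add(Mul(28, D, d), 28), d)) = Add(Mul(D, d), Mul(Add(28, Mul(28, D, d)), d)) = Add(Mul(D, d), Mul(d, Add(28, Mul(28, D, d)))))
F = 484 (F = Pow(Mul(-1, 22), 2) = Pow(-22, 2) = 484)
Mul(F, Pow(Function('u')(-5, -16), -1)) = Mul(484, Pow(Mul(-16, Add(28, -5, Mul(28, -5, -16))), -1)) = Mul(484, Pow(Mul(-16, Add(28, -5, 2240)), -1)) = Mul(484, Pow(Mul(-16, 2263), -1)) = Mul(484, Pow(-36208, -1)) = Mul(484, Rational(-1, 36208)) = Rational(-121, 9052)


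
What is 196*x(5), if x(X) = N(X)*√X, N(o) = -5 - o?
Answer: -1960*√5 ≈ -4382.7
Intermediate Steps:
x(X) = √X*(-5 - X) (x(X) = (-5 - X)*√X = √X*(-5 - X))
196*x(5) = 196*(√5*(-5 - 1*5)) = 196*(√5*(-5 - 5)) = 196*(√5*(-10)) = 196*(-10*√5) = -1960*√5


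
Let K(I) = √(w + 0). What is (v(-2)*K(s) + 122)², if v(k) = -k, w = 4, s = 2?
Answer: 15876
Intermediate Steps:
K(I) = 2 (K(I) = √(4 + 0) = √4 = 2)
(v(-2)*K(s) + 122)² = (-1*(-2)*2 + 122)² = (2*2 + 122)² = (4 + 122)² = 126² = 15876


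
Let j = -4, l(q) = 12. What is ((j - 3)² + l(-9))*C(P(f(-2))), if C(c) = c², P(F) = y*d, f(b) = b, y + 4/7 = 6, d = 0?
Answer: 0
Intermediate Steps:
y = 38/7 (y = -4/7 + 6 = 38/7 ≈ 5.4286)
P(F) = 0 (P(F) = (38/7)*0 = 0)
((j - 3)² + l(-9))*C(P(f(-2))) = ((-4 - 3)² + 12)*0² = ((-7)² + 12)*0 = (49 + 12)*0 = 61*0 = 0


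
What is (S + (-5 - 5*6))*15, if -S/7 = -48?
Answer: 4515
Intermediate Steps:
S = 336 (S = -7*(-48) = 336)
(S + (-5 - 5*6))*15 = (336 + (-5 - 5*6))*15 = (336 + (-5 - 30))*15 = (336 - 35)*15 = 301*15 = 4515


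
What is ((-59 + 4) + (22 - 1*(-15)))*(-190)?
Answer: 3420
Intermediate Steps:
((-59 + 4) + (22 - 1*(-15)))*(-190) = (-55 + (22 + 15))*(-190) = (-55 + 37)*(-190) = -18*(-190) = 3420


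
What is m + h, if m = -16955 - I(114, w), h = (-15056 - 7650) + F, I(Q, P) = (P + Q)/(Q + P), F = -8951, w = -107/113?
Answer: -48613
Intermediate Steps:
w = -107/113 (w = -107*1/113 = -107/113 ≈ -0.94690)
I(Q, P) = 1 (I(Q, P) = (P + Q)/(P + Q) = 1)
h = -31657 (h = (-15056 - 7650) - 8951 = -22706 - 8951 = -31657)
m = -16956 (m = -16955 - 1*1 = -16955 - 1 = -16956)
m + h = -16956 - 31657 = -48613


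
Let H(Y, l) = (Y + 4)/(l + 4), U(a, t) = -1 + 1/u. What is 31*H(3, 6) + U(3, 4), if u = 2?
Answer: 106/5 ≈ 21.200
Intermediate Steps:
U(a, t) = -1/2 (U(a, t) = -1 + 1/2 = -1/2)
H(Y, l) = (4 + Y)/(4 + l)
31*H(3, 6) + U(3, 4) = 31*((4 + 3)/(4 + 6)) - 1/2 = 31*(7/10) - 1/2 = 217/10 - 1/2 = 106/5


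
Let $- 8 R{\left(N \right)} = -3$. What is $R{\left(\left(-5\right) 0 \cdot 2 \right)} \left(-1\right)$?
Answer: $- \frac{3}{8} \approx -0.375$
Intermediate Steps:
$R{\left(N \right)} = \frac{3}{8}$ ($R{\left(N \right)} = \left(- \frac{1}{8}\right) \left(-3\right) = \frac{3}{8}$)
$R{\left(\left(-5\right) 0 \cdot 2 \right)} \left(-1\right) = \frac{3}{8} \left(-1\right) = - \frac{3}{8}$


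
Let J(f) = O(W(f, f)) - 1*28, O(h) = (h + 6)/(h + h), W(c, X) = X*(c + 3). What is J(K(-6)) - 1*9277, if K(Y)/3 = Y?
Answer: -418702/45 ≈ -9304.5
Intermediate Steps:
K(Y) = 3*Y
W(c, X) = X*(3 + c)
O(h) = (6 + h)/(2*h) (O(h) = (6 + h)/((2*h)) = (6 + h)*(1/(2*h)) = (6 + h)/(2*h))
J(f) = -28 + (6 + f*(3 + f))/(2*f*(3 + f)) (J(f) = (6 + f*(3 + f))/(2*((f*(3 + f)))) - 1*28 = (1/(f*(3 + f)))*(6 + f*(3 + f))/2 - 28 = (6 + f*(3 + f))/(2*f*(3 + f)) - 28 = -28 + (6 + f*(3 + f))/(2*f*(3 + f)))
J(K(-6)) - 1*9277 = (6 - 55*3*(-6)*(3 + 3*(-6)))/(2*((3*(-6)))*(3 + 3*(-6))) - 1*9277 = (½)*(6 - 55*(-18)*(3 - 18))/(-18*(3 - 18)) - 9277 = (½)*(-1/18)*(6 - 55*(-18)*(-15))/(-15) - 9277 = (½)*(-1/18)*(-1/15)*(6 - 14850) - 9277 = (½)*(-1/18)*(-1/15)*(-14844) - 9277 = -1237/45 - 9277 = -418702/45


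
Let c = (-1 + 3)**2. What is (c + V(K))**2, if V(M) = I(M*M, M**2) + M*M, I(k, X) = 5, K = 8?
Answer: 5329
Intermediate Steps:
V(M) = 5 + M**2 (V(M) = 5 + M*M = 5 + M**2)
c = 4 (c = 2**2 = 4)
(c + V(K))**2 = (4 + (5 + 8**2))**2 = (4 + (5 + 64))**2 = (4 + 69)**2 = 73**2 = 5329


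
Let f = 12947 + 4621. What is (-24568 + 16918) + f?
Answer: 9918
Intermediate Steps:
f = 17568
(-24568 + 16918) + f = (-24568 + 16918) + 17568 = -7650 + 17568 = 9918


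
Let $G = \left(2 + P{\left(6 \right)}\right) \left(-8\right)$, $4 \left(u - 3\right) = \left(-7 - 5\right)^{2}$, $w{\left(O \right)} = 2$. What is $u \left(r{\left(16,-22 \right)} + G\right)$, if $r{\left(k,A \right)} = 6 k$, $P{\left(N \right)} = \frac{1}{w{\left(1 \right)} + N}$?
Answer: $3081$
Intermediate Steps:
$P{\left(N \right)} = \frac{1}{2 + N}$
$u = 39$ ($u = 3 + \frac{\left(-7 - 5\right)^{2}}{4} = 3 + \frac{\left(-12\right)^{2}}{4} = 3 + \frac{1}{4} \cdot 144 = 3 + 36 = 39$)
$G = -17$ ($G = \left(2 + \frac{1}{2 + 6}\right) \left(-8\right) = \left(2 + \frac{1}{8}\right) \left(-8\right) = \frac{17}{8} \left(-8\right) = -17$)
$u \left(r{\left(16,-22 \right)} + G\right) = 39 \left(6 \cdot 16 - 17\right) = 39 \left(96 - 17\right) = 39 \cdot 79 = 3081$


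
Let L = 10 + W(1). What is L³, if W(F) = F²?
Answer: 1331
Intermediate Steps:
L = 11 (L = 10 + 1² = 10 + 1 = 11)
L³ = 11³ = 1331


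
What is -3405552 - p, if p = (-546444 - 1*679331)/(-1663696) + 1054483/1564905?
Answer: -8866447492153237303/2603526188880 ≈ -3.4056e+6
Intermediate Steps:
p = 3672560575543/2603526188880 (p = (-546444 - 679331)*(-1/1663696) + 1054483*(1/1564905) = -1225775*(-1/1663696) + 1054483/1564905 = 1225775/1663696 + 1054483/1564905 = 3672560575543/2603526188880 ≈ 1.4106)
-3405552 - p = -3405552 - 1*3672560575543/2603526188880 = -3405552 - 3672560575543/2603526188880 = -8866447492153237303/2603526188880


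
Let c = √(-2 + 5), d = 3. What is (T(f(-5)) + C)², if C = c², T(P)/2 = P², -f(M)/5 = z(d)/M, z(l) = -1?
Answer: 25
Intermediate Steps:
c = √3 ≈ 1.7320
f(M) = 5/M (f(M) = -(-5)/M = 5/M)
T(P) = 2*P²
C = 3 (C = (√3)² = 3)
(T(f(-5)) + C)² = (2*(5/(-5))² + 3)² = (2*(5*(-⅕))² + 3)² = (2*(-1)² + 3)² = (2*1 + 3)² = (2 + 3)² = 5² = 25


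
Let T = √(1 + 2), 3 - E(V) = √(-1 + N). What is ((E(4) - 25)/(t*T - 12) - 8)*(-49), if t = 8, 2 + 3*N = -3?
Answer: 1323/2 + 539*√3/3 + 49*I*√2/3 + 49*I*√6/6 ≈ 972.69 + 43.103*I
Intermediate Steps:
N = -5/3 (N = -⅔ + (⅓)*(-3) = -⅔ - 1 = -5/3 ≈ -1.6667)
E(V) = 3 - 2*I*√6/3 (E(V) = 3 - √(-1 - 5/3) = 3 - √(-8/3) = 3 - 2*I*√6/3)
T = √3 ≈ 1.7320
((E(4) - 25)/(t*T - 12) - 8)*(-49) = (((3 - 2*I*√6/3) - 25)/(8*√3 - 12) - 8)*(-49) = ((-22 - 2*I*√6/3)/(-12 + 8*√3) - 8)*(-49) = (-8 + (-22 - 2*I*√6/3)/(-12 + 8*√3))*(-49) = 392 - 49*(-22 - 2*I*√6/3)/(-12 + 8*√3)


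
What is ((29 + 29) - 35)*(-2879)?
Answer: -66217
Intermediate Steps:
((29 + 29) - 35)*(-2879) = (58 - 35)*(-2879) = 23*(-2879) = -66217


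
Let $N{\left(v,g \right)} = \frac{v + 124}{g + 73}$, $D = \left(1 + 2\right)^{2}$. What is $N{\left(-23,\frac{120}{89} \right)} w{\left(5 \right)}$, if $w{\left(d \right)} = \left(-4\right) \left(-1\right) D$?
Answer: $\frac{323604}{6617} \approx 48.905$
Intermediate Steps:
$D = 9$ ($D = 3^{2} = 9$)
$w{\left(d \right)} = 36$ ($w{\left(d \right)} = \left(-4\right) \left(-1\right) 9 = 4 \cdot 9 = 36$)
$N{\left(v,g \right)} = \frac{124 + v}{73 + g}$
$N{\left(-23,\frac{120}{89} \right)} w{\left(5 \right)} = \frac{124 - 23}{73 + \frac{120}{89}} \cdot 36 = \frac{1}{73 + 120 \cdot \frac{1}{89}} \cdot 101 \cdot 36 = \frac{1}{73 + \frac{120}{89}} \cdot 101 \cdot 36 = \frac{1}{\frac{6617}{89}} \cdot 101 \cdot 36 = \frac{89}{6617} \cdot 101 \cdot 36 = \frac{8989}{6617} \cdot 36 = \frac{323604}{6617}$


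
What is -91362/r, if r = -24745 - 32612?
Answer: 30454/19119 ≈ 1.5929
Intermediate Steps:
r = -57357
-91362/r = -91362/(-57357) = -91362*(-1/57357) = 30454/19119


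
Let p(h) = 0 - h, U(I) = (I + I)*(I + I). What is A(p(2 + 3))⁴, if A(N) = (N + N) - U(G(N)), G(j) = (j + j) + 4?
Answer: 562448656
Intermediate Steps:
G(j) = 4 + 2*j (G(j) = 2*j + 4 = 4 + 2*j)
U(I) = 4*I² (U(I) = (2*I)*(2*I) = 4*I²)
p(h) = -h
A(N) = -4*(4 + 2*N)² + 2*N (A(N) = (N + N) - 4*(4 + 2*N)² = 2*N - 4*(4 + 2*N)² = -4*(4 + 2*N)² + 2*N)
A(p(2 + 3))⁴ = (-16*(2 - (2 + 3))² + 2*(-(2 + 3)))⁴ = (-16*(2 - 1*5)² + 2*(-1*5))⁴ = (-16*(2 - 5)² + 2*(-5))⁴ = (-16*(-3)² - 10)⁴ = (-16*9 - 10)⁴ = (-144 - 10)⁴ = (-154)⁴ = 562448656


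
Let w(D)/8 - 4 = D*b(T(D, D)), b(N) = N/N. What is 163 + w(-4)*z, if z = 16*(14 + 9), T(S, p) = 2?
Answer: 163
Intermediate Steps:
b(N) = 1
w(D) = 32 + 8*D (w(D) = 32 + 8*(D*1) = 32 + 8*D)
z = 368 (z = 16*23 = 368)
163 + w(-4)*z = 163 + (32 + 8*(-4))*368 = 163 + (32 - 32)*368 = 163 + 0*368 = 163 + 0 = 163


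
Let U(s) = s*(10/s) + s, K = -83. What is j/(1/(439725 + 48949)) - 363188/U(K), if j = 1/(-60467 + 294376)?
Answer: 84988615094/17075357 ≈ 4977.3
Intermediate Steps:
j = 1/233909 ≈ 4.2752e-6
U(s) = 10 + s
j/(1/(439725 + 48949)) - 363188/U(K) = 1/(233909*(1/(439725 + 48949))) - 363188/(10 - 83) = 1/(233909*(1/488674)) - 363188/(-73) = 1/(233909*(1/488674)) - 363188*(-1/73) = (1/233909)*488674 + 363188/73 = 488674/233909 + 363188/73 = 84988615094/17075357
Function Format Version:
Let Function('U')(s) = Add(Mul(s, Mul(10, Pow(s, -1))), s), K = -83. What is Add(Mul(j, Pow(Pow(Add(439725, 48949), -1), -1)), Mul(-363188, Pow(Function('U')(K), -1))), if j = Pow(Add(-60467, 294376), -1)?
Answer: Rational(84988615094, 17075357) ≈ 4977.3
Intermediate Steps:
j = Rational(1, 233909) (j = Pow(233909, -1) = Rational(1, 233909) ≈ 4.2752e-6)
Function('U')(s) = Add(10, s)
Add(Mul(j, Pow(Pow(Add(439725, 48949), -1), -1)), Mul(-363188, Pow(Function('U')(K), -1))) = Add(Mul(Rational(1, 233909), Pow(Pow(Add(439725, 48949), -1), -1)), Mul(-363188, Pow(Add(10, -83), -1))) = Add(Mul(Rational(1, 233909), Pow(Pow(488674, -1), -1)), Mul(-363188, Pow(-73, -1))) = Add(Mul(Rational(1, 233909), Pow(Rational(1, 488674), -1)), Mul(-363188, Rational(-1, 73))) = Add(Mul(Rational(1, 233909), 488674), Rational(363188, 73)) = Add(Rational(488674, 233909), Rational(363188, 73)) = Rational(84988615094, 17075357)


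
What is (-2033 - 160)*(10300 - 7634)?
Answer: -5846538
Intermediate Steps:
(-2033 - 160)*(10300 - 7634) = -2193*2666 = -5846538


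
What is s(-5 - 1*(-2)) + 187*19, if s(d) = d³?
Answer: 3526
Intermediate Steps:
s(-5 - 1*(-2)) + 187*19 = (-5 - 1*(-2))³ + 187*19 = (-5 + 2)³ + 3553 = (-3)³ + 3553 = -27 + 3553 = 3526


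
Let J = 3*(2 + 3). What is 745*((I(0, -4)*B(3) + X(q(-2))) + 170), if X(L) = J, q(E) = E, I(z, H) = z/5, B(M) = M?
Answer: 137825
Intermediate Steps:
I(z, H) = z/5 (I(z, H) = z*(⅕) = z/5)
J = 15 (J = 3*5 = 15)
X(L) = 15
745*((I(0, -4)*B(3) + X(q(-2))) + 170) = 745*((((⅕)*0)*3 + 15) + 170) = 745*((0*3 + 15) + 170) = 745*((0 + 15) + 170) = 745*(15 + 170) = 745*185 = 137825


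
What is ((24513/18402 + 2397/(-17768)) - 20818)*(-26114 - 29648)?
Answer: 31628216031296283/27247228 ≈ 1.1608e+9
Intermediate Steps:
((24513/18402 + 2397/(-17768)) - 20818)*(-26114 - 29648) = ((24513*(1/18402) + 2397*(-1/17768)) - 20818)*(-55762) = ((8171/6134 - 2397/17768) - 20818)*(-55762) = (65239565/54494456 - 20818)*(-55762) = -1134400345443/54494456*(-55762) = 31628216031296283/27247228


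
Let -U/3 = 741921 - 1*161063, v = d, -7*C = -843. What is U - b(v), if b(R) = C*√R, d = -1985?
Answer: -1742574 - 843*I*√1985/7 ≈ -1.7426e+6 - 5365.5*I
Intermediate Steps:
C = 843/7 (C = -⅐*(-843) = 843/7 ≈ 120.43)
v = -1985
b(R) = 843*√R/7
U = -1742574 (U = -3*(741921 - 1*161063) = -3*(741921 - 161063) = -3*580858 = -1742574)
U - b(v) = -1742574 - 843*√(-1985)/7 = -1742574 - 843*I*√1985/7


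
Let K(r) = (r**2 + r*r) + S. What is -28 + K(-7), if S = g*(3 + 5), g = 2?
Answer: 86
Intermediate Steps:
S = 16 (S = 2*(3 + 5) = 2*8 = 16)
K(r) = 16 + 2*r**2 (K(r) = (r**2 + r*r) + 16 = (r**2 + r**2) + 16 = 2*r**2 + 16 = 16 + 2*r**2)
-28 + K(-7) = -28 + (16 + 2*(-7)**2) = -28 + (16 + 2*49) = -28 + (16 + 98) = -28 + 114 = 86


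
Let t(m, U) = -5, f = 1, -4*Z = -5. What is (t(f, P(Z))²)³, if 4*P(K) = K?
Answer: 15625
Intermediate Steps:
Z = 5/4 (Z = -¼*(-5) = 5/4 ≈ 1.2500)
P(K) = K/4
(t(f, P(Z))²)³ = ((-5)²)³ = 25³ = 15625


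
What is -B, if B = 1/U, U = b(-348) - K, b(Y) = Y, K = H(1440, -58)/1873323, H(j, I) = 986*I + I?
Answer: 624441/217286386 ≈ 0.0028738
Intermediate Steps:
H(j, I) = 987*I
K = -19082/624441 (K = (987*(-58))/1873323 = -57246*1/1873323 = -19082/624441 ≈ -0.030559)
U = -217286386/624441 (U = -348 - 1*(-19082/624441) = -348 + 19082/624441 = -217286386/624441 ≈ -347.97)
B = -624441/217286386 (B = 1/(-217286386/624441) = -624441/217286386 ≈ -0.0028738)
-B = -1*(-624441/217286386) = 624441/217286386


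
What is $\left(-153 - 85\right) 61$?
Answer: $-14518$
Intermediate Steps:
$\left(-153 - 85\right) 61 = \left(-238\right) 61 = -14518$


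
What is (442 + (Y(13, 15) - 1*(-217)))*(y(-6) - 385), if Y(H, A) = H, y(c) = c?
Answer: -262752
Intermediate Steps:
(442 + (Y(13, 15) - 1*(-217)))*(y(-6) - 385) = (442 + (13 - 1*(-217)))*(-6 - 385) = (442 + (13 + 217))*(-391) = (442 + 230)*(-391) = 672*(-391) = -262752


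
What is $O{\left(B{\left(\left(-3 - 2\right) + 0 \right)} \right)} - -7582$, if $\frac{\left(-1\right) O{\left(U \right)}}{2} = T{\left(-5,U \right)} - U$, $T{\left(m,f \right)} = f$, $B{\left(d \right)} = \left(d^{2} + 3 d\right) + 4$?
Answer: $7582$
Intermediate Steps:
$B{\left(d \right)} = 4 + d^{2} + 3 d$
$O{\left(U \right)} = 0$ ($O{\left(U \right)} = - 2 \left(U - U\right) = \left(-2\right) 0 = 0$)
$O{\left(B{\left(\left(-3 - 2\right) + 0 \right)} \right)} - -7582 = 0 - -7582 = 0 + 7582 = 7582$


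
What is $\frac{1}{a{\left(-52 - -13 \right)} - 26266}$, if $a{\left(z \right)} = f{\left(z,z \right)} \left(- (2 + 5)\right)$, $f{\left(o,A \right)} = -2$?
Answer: $- \frac{1}{26252} \approx -3.8092 \cdot 10^{-5}$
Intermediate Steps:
$a{\left(z \right)} = 14$ ($a{\left(z \right)} = - 2 \left(- (2 + 5)\right) = - 2 \left(\left(-1\right) 7\right) = \left(-2\right) \left(-7\right) = 14$)
$\frac{1}{a{\left(-52 - -13 \right)} - 26266} = \frac{1}{14 - 26266} = \frac{1}{-26252} = - \frac{1}{26252}$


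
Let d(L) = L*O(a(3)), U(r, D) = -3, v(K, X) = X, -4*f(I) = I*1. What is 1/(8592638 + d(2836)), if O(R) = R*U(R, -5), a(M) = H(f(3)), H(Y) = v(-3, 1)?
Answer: 1/8584130 ≈ 1.1649e-7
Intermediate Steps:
f(I) = -I/4
H(Y) = 1
a(M) = 1
O(R) = -3*R (O(R) = R*(-3) = -3*R)
d(L) = -3*L (d(L) = L*(-3*1) = L*(-3) = -3*L)
1/(8592638 + d(2836)) = 1/(8592638 - 3*2836) = 1/(8592638 - 8508) = 1/8584130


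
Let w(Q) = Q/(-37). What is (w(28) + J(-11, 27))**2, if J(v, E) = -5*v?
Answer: 4028049/1369 ≈ 2942.3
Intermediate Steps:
w(Q) = -Q/37 (w(Q) = Q*(-1/37) = -Q/37)
(w(28) + J(-11, 27))**2 = (-1/37*28 - 5*(-11))**2 = (-28/37 + 55)**2 = (2007/37)**2 = 4028049/1369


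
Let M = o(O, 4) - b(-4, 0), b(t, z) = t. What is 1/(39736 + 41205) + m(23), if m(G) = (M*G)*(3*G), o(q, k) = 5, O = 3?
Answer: 1156080304/80941 ≈ 14283.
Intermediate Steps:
M = 9 (M = 5 - 1*(-4) = 5 + 4 = 9)
m(G) = 27*G² (m(G) = (9*G)*(3*G) = 27*G²)
1/(39736 + 41205) + m(23) = 1/(39736 + 41205) + 27*23² = 1/80941 + 27*529 = 1/80941 + 14283 = 1156080304/80941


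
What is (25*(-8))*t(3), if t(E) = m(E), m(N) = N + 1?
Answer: -800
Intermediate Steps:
m(N) = 1 + N
t(E) = 1 + E
(25*(-8))*t(3) = (25*(-8))*(1 + 3) = -200*4 = -800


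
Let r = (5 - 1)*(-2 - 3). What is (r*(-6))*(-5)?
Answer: -600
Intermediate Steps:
r = -20 (r = 4*(-5) = -20)
(r*(-6))*(-5) = -20*(-6)*(-5) = 120*(-5) = -600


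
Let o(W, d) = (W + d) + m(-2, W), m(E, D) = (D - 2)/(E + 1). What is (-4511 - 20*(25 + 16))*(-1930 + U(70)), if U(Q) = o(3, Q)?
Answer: 9904998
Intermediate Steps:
m(E, D) = (-2 + D)/(1 + E)
o(W, d) = 2 + d (o(W, d) = (W + d) + (-2 + W)/(1 - 2) = (W + d) + (-2 + W)/(-1) = (W + d) - (-2 + W) = (W + d) + (2 - W) = 2 + d)
U(Q) = 2 + Q
(-4511 - 20*(25 + 16))*(-1930 + U(70)) = (-4511 - 20*(25 + 16))*(-1930 + (2 + 70)) = (-4511 - 20*41)*(-1930 + 72) = (-4511 - 820)*(-1858) = -5331*(-1858) = 9904998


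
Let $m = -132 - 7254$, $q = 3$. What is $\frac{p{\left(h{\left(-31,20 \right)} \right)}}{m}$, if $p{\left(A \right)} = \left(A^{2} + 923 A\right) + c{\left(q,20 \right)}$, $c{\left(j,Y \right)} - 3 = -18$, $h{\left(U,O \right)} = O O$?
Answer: $- \frac{176395}{2462} \approx -71.647$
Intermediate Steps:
$h{\left(U,O \right)} = O^{2}$
$c{\left(j,Y \right)} = -15$ ($c{\left(j,Y \right)} = 3 - 18 = -15$)
$p{\left(A \right)} = -15 + A^{2} + 923 A$ ($p{\left(A \right)} = \left(A^{2} + 923 A\right) - 15 = -15 + A^{2} + 923 A$)
$m = -7386$ ($m = -132 - 7254 = -7386$)
$\frac{p{\left(h{\left(-31,20 \right)} \right)}}{m} = \frac{-15 + \left(20^{2}\right)^{2} + 923 \cdot 20^{2}}{-7386} = \left(-15 + 400^{2} + 923 \cdot 400\right) \left(- \frac{1}{7386}\right) = \left(-15 + 160000 + 369200\right) \left(- \frac{1}{7386}\right) = 529185 \left(- \frac{1}{7386}\right) = - \frac{176395}{2462}$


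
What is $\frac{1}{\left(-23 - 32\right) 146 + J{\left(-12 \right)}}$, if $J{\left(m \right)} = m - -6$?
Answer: $- \frac{1}{8036} \approx -0.00012444$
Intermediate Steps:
$J{\left(m \right)} = 6 + m$ ($J{\left(m \right)} = m + 6 = 6 + m$)
$\frac{1}{\left(-23 - 32\right) 146 + J{\left(-12 \right)}} = \frac{1}{\left(-23 - 32\right) 146 + \left(6 - 12\right)} = \frac{1}{\left(-23 - 32\right) 146 - 6} = \frac{1}{\left(-55\right) 146 - 6} = \frac{1}{-8030 - 6} = \frac{1}{-8036} = - \frac{1}{8036}$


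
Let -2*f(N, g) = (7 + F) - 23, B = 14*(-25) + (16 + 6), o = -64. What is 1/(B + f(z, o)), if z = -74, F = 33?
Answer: -2/673 ≈ -0.0029718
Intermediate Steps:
B = -328 (B = -350 + 22 = -328)
f(N, g) = -17/2 (f(N, g) = -((7 + 33) - 23)/2 = -(40 - 23)/2 = -½*17 = -17/2)
1/(B + f(z, o)) = 1/(-328 - 17/2) = 1/(-673/2) = -2/673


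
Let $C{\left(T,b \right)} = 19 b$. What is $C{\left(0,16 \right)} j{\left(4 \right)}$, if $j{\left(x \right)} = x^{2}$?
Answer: $4864$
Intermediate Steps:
$C{\left(0,16 \right)} j{\left(4 \right)} = 19 \cdot 16 \cdot 4^{2} = 304 \cdot 16 = 4864$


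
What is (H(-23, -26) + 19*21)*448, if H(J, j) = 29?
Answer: 191744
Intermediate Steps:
(H(-23, -26) + 19*21)*448 = (29 + 19*21)*448 = (29 + 399)*448 = 428*448 = 191744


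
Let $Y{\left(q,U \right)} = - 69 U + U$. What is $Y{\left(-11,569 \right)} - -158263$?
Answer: $119571$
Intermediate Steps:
$Y{\left(q,U \right)} = - 68 U$
$Y{\left(-11,569 \right)} - -158263 = \left(-68\right) 569 - -158263 = -38692 + 158263 = 119571$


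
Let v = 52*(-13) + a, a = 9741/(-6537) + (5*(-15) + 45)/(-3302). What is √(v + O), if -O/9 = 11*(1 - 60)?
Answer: √66827371951233517/3597529 ≈ 71.858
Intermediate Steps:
a = -5328112/3597529 (a = 9741*(-1/6537) + (-75 + 45)*(-1/3302) = -3247/2179 - 30*(-1/3302) = -3247/2179 + 15/1651 = -5328112/3597529 ≈ -1.4810)
v = -2437257716/3597529 (v = 52*(-13) - 5328112/3597529 = -676 - 5328112/3597529 = -2437257716/3597529 ≈ -677.48)
O = 5841 (O = -99*(1 - 60) = -99*(-59) = -9*(-649) = 5841)
√(v + O) = √(-2437257716/3597529 + 5841) = √(18575909173/3597529) = √66827371951233517/3597529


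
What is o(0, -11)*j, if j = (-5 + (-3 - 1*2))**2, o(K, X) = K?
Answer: 0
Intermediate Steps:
j = 100 (j = (-5 + (-3 - 2))**2 = (-5 - 5)**2 = (-10)**2 = 100)
o(0, -11)*j = 0*100 = 0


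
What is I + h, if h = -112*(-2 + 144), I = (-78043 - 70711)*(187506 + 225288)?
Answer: -61404774580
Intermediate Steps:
I = -61404758676 (I = -148754*412794 = -61404758676)
h = -15904 (h = -112*142 = -15904)
I + h = -61404758676 - 15904 = -61404774580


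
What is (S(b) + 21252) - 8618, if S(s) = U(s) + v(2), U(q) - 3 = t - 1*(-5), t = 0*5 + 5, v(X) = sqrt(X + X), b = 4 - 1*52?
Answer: 12649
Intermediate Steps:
b = -48 (b = 4 - 52 = -48)
v(X) = sqrt(2)*sqrt(X) (v(X) = sqrt(2*X) = sqrt(2)*sqrt(X))
t = 5 (t = 0 + 5 = 5)
U(q) = 13 (U(q) = 3 + (5 - 1*(-5)) = 3 + (5 + 5) = 3 + 10 = 13)
S(s) = 15 (S(s) = 13 + sqrt(2)*sqrt(2) = 13 + 2 = 15)
(S(b) + 21252) - 8618 = (15 + 21252) - 8618 = 21267 - 8618 = 12649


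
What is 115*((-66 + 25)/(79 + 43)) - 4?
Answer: -5203/122 ≈ -42.648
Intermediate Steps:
115*((-66 + 25)/(79 + 43)) - 4 = 115*(-41/122) - 4 = -4715/122 - 4 = -5203/122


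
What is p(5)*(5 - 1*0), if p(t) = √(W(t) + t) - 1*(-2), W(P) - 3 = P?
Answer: 10 + 5*√13 ≈ 28.028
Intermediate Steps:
W(P) = 3 + P
p(t) = 2 + √(3 + 2*t) (p(t) = √((3 + t) + t) - 1*(-2) = √(3 + 2*t) + 2 = 2 + √(3 + 2*t))
p(5)*(5 - 1*0) = (2 + √(3 + 2*5))*(5 - 1*0) = (2 + √(3 + 10))*(5 + 0) = (2 + √13)*5 = 10 + 5*√13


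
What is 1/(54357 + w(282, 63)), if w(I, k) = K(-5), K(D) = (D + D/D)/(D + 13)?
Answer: 2/108713 ≈ 1.8397e-5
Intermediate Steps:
K(D) = (1 + D)/(13 + D) (K(D) = (D + 1)/(13 + D) = (1 + D)/(13 + D))
w(I, k) = -1/2 (w(I, k) = (1 - 5)/(13 - 5) = -4/8 = (1/8)*(-4) = -1/2)
1/(54357 + w(282, 63)) = 1/(54357 - 1/2) = 1/(108713/2) = 2/108713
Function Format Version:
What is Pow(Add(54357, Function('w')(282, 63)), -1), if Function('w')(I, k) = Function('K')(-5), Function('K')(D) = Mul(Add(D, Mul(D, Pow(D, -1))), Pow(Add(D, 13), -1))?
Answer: Rational(2, 108713) ≈ 1.8397e-5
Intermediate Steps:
Function('K')(D) = Mul(Pow(Add(13, D), -1), Add(1, D)) (Function('K')(D) = Mul(Add(D, 1), Pow(Add(13, D), -1)) = Mul(Add(1, D), Pow(Add(13, D), -1)) = Mul(Pow(Add(13, D), -1), Add(1, D)))
Function('w')(I, k) = Rational(-1, 2) (Function('w')(I, k) = Mul(Pow(Add(13, -5), -1), Add(1, -5)) = Mul(Pow(8, -1), -4) = Mul(Rational(1, 8), -4) = Rational(-1, 2))
Pow(Add(54357, Function('w')(282, 63)), -1) = Pow(Add(54357, Rational(-1, 2)), -1) = Pow(Rational(108713, 2), -1) = Rational(2, 108713)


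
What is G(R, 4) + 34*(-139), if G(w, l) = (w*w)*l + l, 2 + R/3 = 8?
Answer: -3426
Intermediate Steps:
R = 18 (R = -6 + 3*8 = -6 + 24 = 18)
G(w, l) = l + l*w² (G(w, l) = w²*l + l = l*w² + l = l + l*w²)
G(R, 4) + 34*(-139) = 4*(1 + 18²) + 34*(-139) = 4*(1 + 324) - 4726 = 4*325 - 4726 = 1300 - 4726 = -3426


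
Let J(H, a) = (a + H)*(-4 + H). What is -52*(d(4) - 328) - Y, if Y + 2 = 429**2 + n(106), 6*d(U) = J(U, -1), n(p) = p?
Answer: -167089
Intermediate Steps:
J(H, a) = (-4 + H)*(H + a) (J(H, a) = (H + a)*(-4 + H) = (-4 + H)*(H + a))
d(U) = 2/3 - 5*U/6 + U**2/6 (d(U) = (U**2 - 4*U - 4*(-1) + U*(-1))/6 = (U**2 - 4*U + 4 - U)/6 = (4 + U**2 - 5*U)/6 = 2/3 - 5*U/6 + U**2/6)
Y = 184145 (Y = -2 + (429**2 + 106) = -2 + (184041 + 106) = -2 + 184147 = 184145)
-52*(d(4) - 328) - Y = -52*((2/3 - 5/6*4 + (1/6)*4**2) - 328) - 1*184145 = -52*((2/3 - 10/3 + (1/6)*16) - 328) - 184145 = -52*((2/3 - 10/3 + 8/3) - 328) - 184145 = -52*(0 - 328) - 184145 = -52*(-328) - 184145 = 17056 - 184145 = -167089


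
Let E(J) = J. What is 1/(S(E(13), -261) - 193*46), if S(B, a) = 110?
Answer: -1/8768 ≈ -0.00011405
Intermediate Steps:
1/(S(E(13), -261) - 193*46) = 1/(110 - 193*46) = 1/(110 - 8878) = 1/(-8768) = -1/8768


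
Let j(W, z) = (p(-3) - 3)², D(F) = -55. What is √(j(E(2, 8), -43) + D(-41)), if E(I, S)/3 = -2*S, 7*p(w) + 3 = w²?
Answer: I*√2470/7 ≈ 7.0999*I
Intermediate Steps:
p(w) = -3/7 + w²/7
E(I, S) = -6*S (E(I, S) = 3*(-2*S) = -6*S)
j(W, z) = 225/49 (j(W, z) = ((-3/7 + (⅐)*(-3)²) - 3)² = ((-3/7 + (⅐)*9) - 3)² = ((-3/7 + 9/7) - 3)² = (6/7 - 3)² = (-15/7)² = 225/49)
√(j(E(2, 8), -43) + D(-41)) = √(225/49 - 55) = √(-2470/49) = I*√2470/7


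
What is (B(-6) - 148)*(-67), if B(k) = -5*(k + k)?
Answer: 5896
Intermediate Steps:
B(k) = -10*k
(B(-6) - 148)*(-67) = (-10*(-6) - 148)*(-67) = (60 - 148)*(-67) = -88*(-67) = 5896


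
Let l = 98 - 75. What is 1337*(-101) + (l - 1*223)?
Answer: -135237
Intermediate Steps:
l = 23
1337*(-101) + (l - 1*223) = 1337*(-101) + (23 - 1*223) = -135037 + (23 - 223) = -135037 - 200 = -135237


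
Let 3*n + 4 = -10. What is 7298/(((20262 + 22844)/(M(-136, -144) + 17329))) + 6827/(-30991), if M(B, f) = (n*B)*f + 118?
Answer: -8362303169586/667949023 ≈ -12519.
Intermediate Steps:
n = -14/3 (n = -4/3 + (⅓)*(-10) = -4/3 - 10/3 = -14/3 ≈ -4.6667)
M(B, f) = 118 - 14*B*f/3 (M(B, f) = (-14*B/3)*f + 118 = -14*B*f/3 + 118 = 118 - 14*B*f/3)
7298/(((20262 + 22844)/(M(-136, -144) + 17329))) + 6827/(-30991) = 7298/(((20262 + 22844)/((118 - 14/3*(-136)*(-144)) + 17329))) + 6827/(-30991) = 7298/((43106/((118 - 91392) + 17329))) + 6827*(-1/30991) = 7298/((43106/(-91274 + 17329))) - 6827/30991 = 7298/((43106/(-73945))) - 6827/30991 = 7298/((43106*(-1/73945))) - 6827/30991 = 7298/(-43106/73945) - 6827/30991 = 7298*(-73945/43106) - 6827/30991 = -269825305/21553 - 6827/30991 = -8362303169586/667949023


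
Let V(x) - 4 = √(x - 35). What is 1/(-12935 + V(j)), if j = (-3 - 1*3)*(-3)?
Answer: -12931/167210778 - I*√17/167210778 ≈ -7.7334e-5 - 2.4658e-8*I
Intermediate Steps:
j = 18 (j = (-3 - 3)*(-3) = -6*(-3) = 18)
V(x) = 4 + √(-35 + x) (V(x) = 4 + √(x - 35) = 4 + √(-35 + x))
1/(-12935 + V(j)) = 1/(-12935 + (4 + √(-35 + 18))) = 1/(-12935 + (4 + √(-17))) = 1/(-12935 + (4 + I*√17)) = 1/(-12931 + I*√17)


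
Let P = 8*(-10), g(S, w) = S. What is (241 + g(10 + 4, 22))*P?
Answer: -20400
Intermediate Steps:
P = -80
(241 + g(10 + 4, 22))*P = (241 + (10 + 4))*(-80) = (241 + 14)*(-80) = 255*(-80) = -20400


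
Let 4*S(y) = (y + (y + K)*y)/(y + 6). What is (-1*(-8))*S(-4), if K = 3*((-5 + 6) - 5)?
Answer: 60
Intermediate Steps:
K = -12 (K = 3*(1 - 5) = 3*(-4) = -12)
S(y) = (y + y*(-12 + y))/(4*(6 + y)) (S(y) = ((y + (y - 12)*y)/(y + 6))/4 = ((y + (-12 + y)*y)/(6 + y))/4 = ((y + y*(-12 + y))/(6 + y))/4 = (y + y*(-12 + y))/(4*(6 + y)))
(-1*(-8))*S(-4) = (-1*(-8))*((¼)*(-4)*(-11 - 4)/(6 - 4)) = 8*((¼)*(-4)*(-15)/2) = 8*((¼)*(-4)*(½)*(-15)) = 8*(15/2) = 60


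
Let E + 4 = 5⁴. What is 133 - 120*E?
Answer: -74387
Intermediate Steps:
E = 621 (E = -4 + 5⁴ = -4 + 625 = 621)
133 - 120*E = 133 - 120*621 = 133 - 74520 = -74387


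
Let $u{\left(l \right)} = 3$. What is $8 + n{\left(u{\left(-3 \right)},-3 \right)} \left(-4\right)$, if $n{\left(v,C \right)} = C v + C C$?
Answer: $8$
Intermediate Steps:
$n{\left(v,C \right)} = C^{2} + C v$ ($n{\left(v,C \right)} = C v + C^{2} = C^{2} + C v$)
$8 + n{\left(u{\left(-3 \right)},-3 \right)} \left(-4\right) = 8 + - 3 \left(-3 + 3\right) \left(-4\right) = 8 + \left(-3\right) 0 \left(-4\right) = 8 + 0 \left(-4\right) = 8 + 0 = 8$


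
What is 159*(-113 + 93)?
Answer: -3180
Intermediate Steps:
159*(-113 + 93) = 159*(-20) = -3180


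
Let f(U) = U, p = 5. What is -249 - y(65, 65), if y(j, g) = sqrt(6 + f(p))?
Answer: -249 - sqrt(11) ≈ -252.32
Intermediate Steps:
y(j, g) = sqrt(11) (y(j, g) = sqrt(6 + 5) = sqrt(11))
-249 - y(65, 65) = -249 - sqrt(11)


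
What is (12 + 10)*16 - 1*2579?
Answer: -2227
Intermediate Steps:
(12 + 10)*16 - 1*2579 = 22*16 - 2579 = 352 - 2579 = -2227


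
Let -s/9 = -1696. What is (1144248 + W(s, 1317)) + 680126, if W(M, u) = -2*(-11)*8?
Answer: 1824550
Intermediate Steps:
s = 15264 (s = -9*(-1696) = 15264)
W(M, u) = 176 (W(M, u) = 22*8 = 176)
(1144248 + W(s, 1317)) + 680126 = (1144248 + 176) + 680126 = 1144424 + 680126 = 1824550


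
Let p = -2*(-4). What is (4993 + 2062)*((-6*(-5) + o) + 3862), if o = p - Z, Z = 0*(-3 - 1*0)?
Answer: 27514500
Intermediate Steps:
Z = 0 (Z = 0*(-3 + 0) = 0*(-3) = 0)
p = 8
o = 8 (o = 8 - 1*0 = 8 + 0 = 8)
(4993 + 2062)*((-6*(-5) + o) + 3862) = (4993 + 2062)*((-6*(-5) + 8) + 3862) = 7055*((30 + 8) + 3862) = 7055*(38 + 3862) = 7055*3900 = 27514500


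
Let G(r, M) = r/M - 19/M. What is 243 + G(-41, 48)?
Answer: 967/4 ≈ 241.75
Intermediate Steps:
G(r, M) = -19/M + r/M
243 + G(-41, 48) = 243 + (-19 - 41)/48 = 243 + (1/48)*(-60) = 243 - 5/4 = 967/4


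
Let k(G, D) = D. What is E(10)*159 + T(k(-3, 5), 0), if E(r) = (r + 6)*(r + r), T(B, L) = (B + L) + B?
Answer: 50890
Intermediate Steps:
T(B, L) = L + 2*B
E(r) = 2*r*(6 + r) (E(r) = (6 + r)*(2*r) = 2*r*(6 + r))
E(10)*159 + T(k(-3, 5), 0) = (2*10*(6 + 10))*159 + (0 + 2*5) = (2*10*16)*159 + (0 + 10) = 320*159 + 10 = 50880 + 10 = 50890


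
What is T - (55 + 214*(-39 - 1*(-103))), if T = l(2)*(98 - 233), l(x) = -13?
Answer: -11996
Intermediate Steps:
T = 1755 (T = -13*(98 - 233) = -13*(-135) = 1755)
T - (55 + 214*(-39 - 1*(-103))) = 1755 - (55 + 214*(-39 - 1*(-103))) = 1755 - (55 + 214*(-39 + 103)) = 1755 - (55 + 214*64) = 1755 - (55 + 13696) = 1755 - 1*13751 = 1755 - 13751 = -11996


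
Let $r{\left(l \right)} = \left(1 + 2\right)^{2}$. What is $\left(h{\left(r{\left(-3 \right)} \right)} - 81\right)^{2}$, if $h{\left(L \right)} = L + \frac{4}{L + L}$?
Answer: $\frac{417316}{81} \approx 5152.0$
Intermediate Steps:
$r{\left(l \right)} = 9$ ($r{\left(l \right)} = 3^{2} = 9$)
$h{\left(L \right)} = L + \frac{2}{L}$ ($h{\left(L \right)} = L + \frac{4}{2 L} = L + 4 \frac{1}{2 L} = L + \frac{2}{L}$)
$\left(h{\left(r{\left(-3 \right)} \right)} - 81\right)^{2} = \left(\left(9 + \frac{2}{9}\right) - 81\right)^{2} = \left(\frac{83}{9} - 81\right)^{2} = \left(- \frac{646}{9}\right)^{2} = \frac{417316}{81}$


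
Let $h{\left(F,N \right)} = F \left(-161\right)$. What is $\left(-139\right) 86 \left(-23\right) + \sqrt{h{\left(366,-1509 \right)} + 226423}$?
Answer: $274942 + \sqrt{167497} \approx 2.7535 \cdot 10^{5}$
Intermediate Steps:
$h{\left(F,N \right)} = - 161 F$
$\left(-139\right) 86 \left(-23\right) + \sqrt{h{\left(366,-1509 \right)} + 226423} = \left(-139\right) 86 \left(-23\right) + \sqrt{\left(-161\right) 366 + 226423} = \left(-11954\right) \left(-23\right) + \sqrt{-58926 + 226423} = 274942 + \sqrt{167497}$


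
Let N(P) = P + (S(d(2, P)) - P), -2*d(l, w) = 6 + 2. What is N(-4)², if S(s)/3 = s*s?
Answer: 2304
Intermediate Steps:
d(l, w) = -4 (d(l, w) = -(6 + 2)/2 = -½*8 = -4)
S(s) = 3*s² (S(s) = 3*(s*s) = 3*s²)
N(P) = 48 (N(P) = P + (3*(-4)² - P) = P + (3*16 - P) = P + (48 - P) = 48)
N(-4)² = 48² = 2304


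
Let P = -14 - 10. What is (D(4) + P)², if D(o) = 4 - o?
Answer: 576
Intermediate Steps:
P = -24
(D(4) + P)² = ((4 - 1*4) - 24)² = ((4 - 4) - 24)² = (0 - 24)² = (-24)² = 576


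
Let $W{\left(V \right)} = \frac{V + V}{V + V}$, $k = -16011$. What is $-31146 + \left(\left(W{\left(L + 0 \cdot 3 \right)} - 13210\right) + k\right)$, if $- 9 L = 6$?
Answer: $-60366$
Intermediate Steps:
$L = - \frac{2}{3}$ ($L = \left(- \frac{1}{9}\right) 6 = - \frac{2}{3} \approx -0.66667$)
$W{\left(V \right)} = 1$ ($W{\left(V \right)} = \frac{2 V}{2 V} = 2 V \frac{1}{2 V} = 1$)
$-31146 + \left(\left(W{\left(L + 0 \cdot 3 \right)} - 13210\right) + k\right) = -31146 + \left(\left(1 - 13210\right) - 16011\right) = -31146 - 29220 = -60366$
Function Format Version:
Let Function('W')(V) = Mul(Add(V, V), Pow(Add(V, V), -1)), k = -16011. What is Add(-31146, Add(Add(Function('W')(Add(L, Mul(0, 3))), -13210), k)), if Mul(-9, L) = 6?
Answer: -60366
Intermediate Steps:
L = Rational(-2, 3) (L = Mul(Rational(-1, 9), 6) = Rational(-2, 3) ≈ -0.66667)
Function('W')(V) = 1 (Function('W')(V) = Mul(Mul(2, V), Pow(Mul(2, V), -1)) = Mul(Mul(2, V), Mul(Rational(1, 2), Pow(V, -1))) = 1)
Add(-31146, Add(Add(Function('W')(Add(L, Mul(0, 3))), -13210), k)) = Add(-31146, Add(Add(1, -13210), -16011)) = Add(-31146, Add(-13209, -16011)) = Add(-31146, -29220) = -60366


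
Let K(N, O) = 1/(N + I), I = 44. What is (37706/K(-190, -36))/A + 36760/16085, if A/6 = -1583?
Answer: 8889829394/15277533 ≈ 581.89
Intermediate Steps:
A = -9498 (A = 6*(-1583) = -9498)
K(N, O) = 1/(44 + N) (K(N, O) = 1/(N + 44) = 1/(44 + N))
(37706/K(-190, -36))/A + 36760/16085 = (37706/(1/(44 - 190)))/(-9498) + 36760/16085 = (37706/(1/(-146)))*(-1/9498) + 36760*(1/16085) = (37706/(-1/146))*(-1/9498) + 7352/3217 = (37706*(-146))*(-1/9498) + 7352/3217 = -5505076*(-1/9498) + 7352/3217 = 2752538/4749 + 7352/3217 = 8889829394/15277533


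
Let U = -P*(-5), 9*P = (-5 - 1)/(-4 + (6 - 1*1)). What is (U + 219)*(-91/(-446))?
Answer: 58877/1338 ≈ 44.004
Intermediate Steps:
P = -⅔ (P = ((-5 - 1)/(-4 + (6 - 1*1)))/9 = (-6/(-4 + (6 - 1)))/9 = (-6/(-4 + 5))/9 = (-6/1)/9 = (-6*1)/9 = (⅑)*(-6) = -⅔ ≈ -0.66667)
U = -10/3 (U = -1*(-⅔)*(-5) = (⅔)*(-5) = -10/3 ≈ -3.3333)
(U + 219)*(-91/(-446)) = (-10/3 + 219)*(-91/(-446)) = 647*(-91*(-1/446))/3 = (647/3)*(91/446) = 58877/1338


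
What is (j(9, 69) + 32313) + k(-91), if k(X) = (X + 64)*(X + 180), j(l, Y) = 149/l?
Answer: 269339/9 ≈ 29927.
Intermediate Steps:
k(X) = (64 + X)*(180 + X)
(j(9, 69) + 32313) + k(-91) = (149/9 + 32313) + (11520 + (-91)**2 + 244*(-91)) = (149*(1/9) + 32313) + (11520 + 8281 - 22204) = (149/9 + 32313) - 2403 = 290966/9 - 2403 = 269339/9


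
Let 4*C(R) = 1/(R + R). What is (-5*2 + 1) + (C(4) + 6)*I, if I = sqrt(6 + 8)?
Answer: -9 + 193*sqrt(14)/32 ≈ 13.567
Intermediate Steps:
C(R) = 1/(8*R) (C(R) = 1/(4*(R + R)) = 1/(4*((2*R))) = (1/(2*R))/4 = 1/(8*R))
I = sqrt(14) ≈ 3.7417
(-5*2 + 1) + (C(4) + 6)*I = (-5*2 + 1) + ((1/8)/4 + 6)*sqrt(14) = (-10 + 1) + ((1/8)*(1/4) + 6)*sqrt(14) = -9 + (1/32 + 6)*sqrt(14) = -9 + 193*sqrt(14)/32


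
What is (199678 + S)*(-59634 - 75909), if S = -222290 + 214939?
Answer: -26068578561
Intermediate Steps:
S = -7351
(199678 + S)*(-59634 - 75909) = (199678 - 7351)*(-59634 - 75909) = 192327*(-135543) = -26068578561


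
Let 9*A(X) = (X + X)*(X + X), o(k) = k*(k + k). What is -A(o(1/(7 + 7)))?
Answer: -1/21609 ≈ -4.6277e-5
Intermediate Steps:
o(k) = 2*k² (o(k) = k*(2*k) = 2*k²)
A(X) = 4*X²/9 (A(X) = ((X + X)*(X + X))/9 = ((2*X)*(2*X))/9 = (4*X²)/9 = 4*X²/9)
-A(o(1/(7 + 7))) = -4*(2*(1/(7 + 7))²)²/9 = -4*(2*(1/14)²)²/9 = -4*(2*(1/196))²/9 = -4*(1/98)²/9 = -4/(9*9604) = -1*1/21609 = -1/21609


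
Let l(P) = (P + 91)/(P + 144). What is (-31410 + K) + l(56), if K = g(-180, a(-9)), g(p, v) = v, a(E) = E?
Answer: -6283653/200 ≈ -31418.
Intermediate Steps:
l(P) = (91 + P)/(144 + P)
K = -9
(-31410 + K) + l(56) = (-31410 - 9) + (91 + 56)/(144 + 56) = -31419 + 147/200 = -6283653/200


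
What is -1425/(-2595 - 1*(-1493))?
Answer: 75/58 ≈ 1.2931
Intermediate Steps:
-1425/(-2595 - 1*(-1493)) = -1425/(-2595 + 1493) = -1425/(-1102) = -1/1102*(-1425) = 75/58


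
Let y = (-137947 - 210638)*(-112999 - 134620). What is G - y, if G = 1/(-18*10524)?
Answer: -16351063490992681/189432 ≈ -8.6316e+10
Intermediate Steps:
G = -1/189432 (G = 1/(-189432) = -1/189432 ≈ -5.2789e-6)
y = 86316269115 (y = -348585*(-247619) = 86316269115)
G - y = -1/189432 - 1*86316269115 = -1/189432 - 86316269115 = -16351063490992681/189432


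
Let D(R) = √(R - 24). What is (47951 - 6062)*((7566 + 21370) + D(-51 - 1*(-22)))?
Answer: 1212100104 + 41889*I*√53 ≈ 1.2121e+9 + 3.0496e+5*I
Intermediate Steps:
D(R) = √(-24 + R)
(47951 - 6062)*((7566 + 21370) + D(-51 - 1*(-22))) = (47951 - 6062)*((7566 + 21370) + √(-24 + (-51 - 1*(-22)))) = 41889*(28936 + √(-24 + (-51 + 22))) = 41889*(28936 + √(-24 - 29)) = 41889*(28936 + √(-53)) = 41889*(28936 + I*√53) = 1212100104 + 41889*I*√53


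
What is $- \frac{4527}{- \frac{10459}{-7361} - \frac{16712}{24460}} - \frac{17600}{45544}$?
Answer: $- \frac{768817150285}{125263079} \approx -6137.6$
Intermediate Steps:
$- \frac{4527}{- \frac{10459}{-7361} - \frac{16712}{24460}} - \frac{17600}{45544} = - \frac{4527}{\left(-10459\right) \left(- \frac{1}{7361}\right) - \frac{4178}{6115}} - \frac{2200}{5693} = - \frac{4527}{\frac{10459}{7361} - \frac{4178}{6115}} - \frac{2200}{5693} = - \frac{4527}{\frac{33202527}{45012515}} - \frac{2200}{5693} = \left(-4527\right) \frac{45012515}{33202527} - \frac{2200}{5693} = - \frac{135037545}{22003} - \frac{2200}{5693} = - \frac{768817150285}{125263079}$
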